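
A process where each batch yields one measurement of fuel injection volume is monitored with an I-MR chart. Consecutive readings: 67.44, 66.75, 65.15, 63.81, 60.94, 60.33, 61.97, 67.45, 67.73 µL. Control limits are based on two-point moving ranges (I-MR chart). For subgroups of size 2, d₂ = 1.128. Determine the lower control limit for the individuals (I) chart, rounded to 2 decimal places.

X̄ = (67.44 + 66.75 + 65.15 + 63.81 + 60.94 + 60.33 + 61.97 + 67.45 + 67.73) / 9 = 64.6189
Moving ranges: 0.69, 1.60, 1.34, 2.87, 0.61, 1.64, 5.48, 0.28; M̄R̄ = 14.5100 / 8 = 1.8137
LCL = X̄ − 3·M̄R̄/d₂ = 64.6189 − 3 × 1.8137 / 1.128 = 59.7951

59.80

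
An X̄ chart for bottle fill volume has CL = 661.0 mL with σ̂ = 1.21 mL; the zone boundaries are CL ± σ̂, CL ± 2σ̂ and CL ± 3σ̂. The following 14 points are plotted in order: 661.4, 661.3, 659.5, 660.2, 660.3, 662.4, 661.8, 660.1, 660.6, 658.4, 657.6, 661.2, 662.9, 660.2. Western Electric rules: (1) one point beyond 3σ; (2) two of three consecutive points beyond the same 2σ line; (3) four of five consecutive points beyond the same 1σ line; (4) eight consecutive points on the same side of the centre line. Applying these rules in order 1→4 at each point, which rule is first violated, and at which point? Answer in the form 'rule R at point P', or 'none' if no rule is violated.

Zone of each point (C = within 1σ̂, B = 1σ̂–2σ̂, A = 2σ̂–3σ̂, * = beyond 3σ̂; sign = side of CL): 1:+C, 2:+C, 3:-B, 4:-C, 5:-C, 6:+B, 7:+C, 8:-C, 9:-C, 10:-A, 11:-A, 12:+C, 13:+B, 14:-C
Rule 2 (two of three consecutive points beyond the same 2σ limit) is satisfied at point 11.

rule 2 at point 11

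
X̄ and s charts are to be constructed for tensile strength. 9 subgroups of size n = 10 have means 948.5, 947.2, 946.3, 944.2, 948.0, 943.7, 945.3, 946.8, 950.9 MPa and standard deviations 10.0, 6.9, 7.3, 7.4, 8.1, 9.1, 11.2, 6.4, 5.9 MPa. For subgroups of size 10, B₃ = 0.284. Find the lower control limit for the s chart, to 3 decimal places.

2.281

s̄ = (10.0 + 6.9 + 7.3 + 7.4 + 8.1 + 9.1 + 11.2 + 6.4 + 5.9) / 9 = 8.0333
LCL_s = B₃·s̄ = 0.284 × 8.0333 = 2.2815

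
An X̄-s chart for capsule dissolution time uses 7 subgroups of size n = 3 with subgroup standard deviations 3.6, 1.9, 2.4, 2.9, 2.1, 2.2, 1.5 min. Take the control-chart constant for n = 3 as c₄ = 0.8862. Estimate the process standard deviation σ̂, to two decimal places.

2.68

s̄ = (3.6 + 1.9 + 2.4 + 2.9 + 2.1 + 2.2 + 1.5) / 7 = 2.3714
σ̂ = s̄ / c₄ = 2.3714 / 0.8862 = 2.6760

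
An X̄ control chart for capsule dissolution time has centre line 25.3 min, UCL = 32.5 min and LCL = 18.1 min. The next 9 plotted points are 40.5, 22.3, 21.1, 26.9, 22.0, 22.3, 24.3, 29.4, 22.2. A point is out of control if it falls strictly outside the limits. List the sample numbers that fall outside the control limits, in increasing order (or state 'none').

1

Compare each point to [18.1, 32.5]: sample 1 = 40.5 > UCL.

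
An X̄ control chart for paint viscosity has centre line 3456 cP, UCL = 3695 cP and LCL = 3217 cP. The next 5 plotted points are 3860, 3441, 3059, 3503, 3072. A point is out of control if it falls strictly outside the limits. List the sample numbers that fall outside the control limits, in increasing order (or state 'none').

1, 3, 5

Compare each point to [3217, 3695]: sample 1 = 3860 > UCL; sample 3 = 3059 < LCL; sample 5 = 3072 < LCL.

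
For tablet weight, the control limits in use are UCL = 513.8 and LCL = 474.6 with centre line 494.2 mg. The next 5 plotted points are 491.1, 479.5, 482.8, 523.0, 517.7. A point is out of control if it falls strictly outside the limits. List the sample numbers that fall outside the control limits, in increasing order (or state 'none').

Compare each point to [474.6, 513.8]: sample 4 = 523.0 > UCL; sample 5 = 517.7 > UCL.

4, 5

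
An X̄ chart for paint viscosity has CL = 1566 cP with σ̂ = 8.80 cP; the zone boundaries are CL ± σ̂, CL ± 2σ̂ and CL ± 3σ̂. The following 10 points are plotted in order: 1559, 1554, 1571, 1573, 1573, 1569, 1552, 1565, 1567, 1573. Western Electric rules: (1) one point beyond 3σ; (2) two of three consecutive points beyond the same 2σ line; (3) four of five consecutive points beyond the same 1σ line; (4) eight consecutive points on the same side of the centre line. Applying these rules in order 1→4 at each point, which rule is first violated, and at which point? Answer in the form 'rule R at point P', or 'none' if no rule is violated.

Zone of each point (C = within 1σ̂, B = 1σ̂–2σ̂, A = 2σ̂–3σ̂, * = beyond 3σ̂; sign = side of CL): 1:-C, 2:-B, 3:+C, 4:+C, 5:+C, 6:+C, 7:-B, 8:-C, 9:+C, 10:+C
No rule fires across all 10 points.

none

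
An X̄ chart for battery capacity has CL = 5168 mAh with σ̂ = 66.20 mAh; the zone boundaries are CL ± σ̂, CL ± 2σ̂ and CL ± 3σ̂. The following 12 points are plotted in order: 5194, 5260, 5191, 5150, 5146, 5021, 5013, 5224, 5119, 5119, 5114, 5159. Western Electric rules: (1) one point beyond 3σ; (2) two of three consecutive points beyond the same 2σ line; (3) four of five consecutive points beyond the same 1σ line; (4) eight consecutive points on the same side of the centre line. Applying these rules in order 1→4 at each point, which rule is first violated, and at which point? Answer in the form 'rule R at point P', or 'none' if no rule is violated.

rule 2 at point 7

Zone of each point (C = within 1σ̂, B = 1σ̂–2σ̂, A = 2σ̂–3σ̂, * = beyond 3σ̂; sign = side of CL): 1:+C, 2:+B, 3:+C, 4:-C, 5:-C, 6:-A, 7:-A, 8:+C, 9:-C, 10:-C, 11:-C, 12:-C
Rule 2 (two of three consecutive points beyond the same 2σ limit) is satisfied at point 7.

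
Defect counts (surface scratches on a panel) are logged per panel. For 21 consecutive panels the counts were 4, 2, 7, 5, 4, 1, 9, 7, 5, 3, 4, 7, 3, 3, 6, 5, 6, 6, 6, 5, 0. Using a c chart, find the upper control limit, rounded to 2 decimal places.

c̄ = (4 + 2 + 7 + 5 + 4 + 1 + 9 + 7 + 5 + 3 + 4 + 7 + 3 + 3 + 6 + 5 + 6 + 6 + 6 + 5 + 0) / 21 = 98 / 21 = 4.6667
UCL = c̄ + 3√c̄ = 4.6667 + 3 × √4.6667 = 4.6667 + 3 × 2.1602 = 11.1474

11.15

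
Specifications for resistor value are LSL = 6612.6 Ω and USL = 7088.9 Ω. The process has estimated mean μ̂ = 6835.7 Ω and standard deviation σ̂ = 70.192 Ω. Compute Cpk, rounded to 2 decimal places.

1.06

Cpu = (USL − μ̂) / (3σ̂) = (7088.9 − 6835.7) / (3 × 70.192) = 1.2024; Cpl = (μ̂ − LSL) / (3σ̂) = (6835.7 − 6612.6) / (3 × 70.192) = 1.0595; Cpk = min(Cpu, Cpl) = 1.0595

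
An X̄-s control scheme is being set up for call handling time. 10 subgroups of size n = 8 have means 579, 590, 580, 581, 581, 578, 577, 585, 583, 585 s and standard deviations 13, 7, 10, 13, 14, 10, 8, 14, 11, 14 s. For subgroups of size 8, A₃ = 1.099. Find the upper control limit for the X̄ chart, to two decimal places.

594.43

X̄̄ = (579 + 590 + 580 + 581 + 581 + 578 + 577 + 585 + 583 + 585) / 10 = 581.9000
s̄ = (13 + 7 + 10 + 13 + 14 + 10 + 8 + 14 + 11 + 14) / 10 = 11.4000
UCL = X̄̄ + A₃·s̄ = 581.9000 + 1.099 × 11.4000 = 594.4286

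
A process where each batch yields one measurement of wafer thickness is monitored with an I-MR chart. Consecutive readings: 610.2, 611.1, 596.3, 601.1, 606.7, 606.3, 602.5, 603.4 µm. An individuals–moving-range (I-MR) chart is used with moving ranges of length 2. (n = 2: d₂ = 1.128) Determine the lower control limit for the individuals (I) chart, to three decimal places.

592.846

X̄ = (610.2 + 611.1 + 596.3 + 601.1 + 606.7 + 606.3 + 602.5 + 603.4) / 8 = 604.7000
Moving ranges: 0.9, 14.8, 4.8, 5.6, 0.4, 3.8, 0.9; M̄R̄ = 31.2000 / 7 = 4.4571
LCL = X̄ − 3·M̄R̄/d₂ = 604.7000 − 3 × 4.4571 / 1.128 = 592.8459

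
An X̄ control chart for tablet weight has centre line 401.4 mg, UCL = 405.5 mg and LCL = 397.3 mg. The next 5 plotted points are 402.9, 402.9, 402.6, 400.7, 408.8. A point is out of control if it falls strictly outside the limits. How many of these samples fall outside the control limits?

1

Compare each point to [397.3, 405.5]: sample 5 = 408.8 > UCL.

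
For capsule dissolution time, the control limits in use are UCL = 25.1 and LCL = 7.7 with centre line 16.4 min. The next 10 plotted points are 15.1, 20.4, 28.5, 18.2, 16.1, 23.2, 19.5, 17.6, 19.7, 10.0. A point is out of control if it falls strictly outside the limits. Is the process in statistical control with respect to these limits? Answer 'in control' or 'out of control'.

out of control

Compare each point to [7.7, 25.1]: sample 3 = 28.5 > UCL.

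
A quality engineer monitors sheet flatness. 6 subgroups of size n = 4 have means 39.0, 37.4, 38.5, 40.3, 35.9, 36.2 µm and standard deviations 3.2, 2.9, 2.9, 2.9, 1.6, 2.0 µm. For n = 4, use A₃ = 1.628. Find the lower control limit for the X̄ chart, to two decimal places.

33.68

X̄̄ = (39.0 + 37.4 + 38.5 + 40.3 + 35.9 + 36.2) / 6 = 37.8833
s̄ = (3.2 + 2.9 + 2.9 + 2.9 + 1.6 + 2.0) / 6 = 2.5833
LCL = X̄̄ − A₃·s̄ = 37.8833 − 1.628 × 2.5833 = 33.6777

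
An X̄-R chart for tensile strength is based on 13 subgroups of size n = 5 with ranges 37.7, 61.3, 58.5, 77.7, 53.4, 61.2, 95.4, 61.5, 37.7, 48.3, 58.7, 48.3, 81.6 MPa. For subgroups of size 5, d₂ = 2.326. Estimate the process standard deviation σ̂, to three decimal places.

25.838

R̄ = (37.7 + 61.3 + 58.5 + 77.7 + 53.4 + 61.2 + 95.4 + 61.5 + 37.7 + 48.3 + 58.7 + 48.3 + 81.6) / 13 = 60.1000
σ̂ = R̄ / d₂ = 60.1000 / 2.326 = 25.8383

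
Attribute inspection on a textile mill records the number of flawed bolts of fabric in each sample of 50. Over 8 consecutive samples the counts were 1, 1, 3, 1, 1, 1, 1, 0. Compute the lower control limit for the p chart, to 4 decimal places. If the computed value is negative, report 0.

p̄ = Σdᵢ / (k·n) = 9 / (8 × 50) = 0.02250
LCL = p̄ − 3·√(p̄(1−p̄)/n) = 0.02250 − 3 × 0.02097 = -0.04042 → 0 (negative, so LCL = 0)

0.0000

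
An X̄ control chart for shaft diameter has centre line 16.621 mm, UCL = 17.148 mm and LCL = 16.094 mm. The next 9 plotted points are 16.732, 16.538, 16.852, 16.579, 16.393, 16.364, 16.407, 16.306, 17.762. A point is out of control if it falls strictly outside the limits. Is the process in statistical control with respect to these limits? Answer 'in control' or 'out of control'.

out of control

Compare each point to [16.094, 17.148]: sample 9 = 17.762 > UCL.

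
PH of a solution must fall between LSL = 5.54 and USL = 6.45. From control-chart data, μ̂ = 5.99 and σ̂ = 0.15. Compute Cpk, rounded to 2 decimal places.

1.00

Cpu = (USL − μ̂) / (3σ̂) = (6.45 − 5.99) / (3 × 0.15) = 1.0222; Cpl = (μ̂ − LSL) / (3σ̂) = (5.99 − 5.54) / (3 × 0.15) = 1.0000; Cpk = min(Cpu, Cpl) = 1.0000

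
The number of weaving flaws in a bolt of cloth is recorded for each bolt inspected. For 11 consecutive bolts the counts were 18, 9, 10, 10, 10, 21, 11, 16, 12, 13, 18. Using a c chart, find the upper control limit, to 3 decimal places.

c̄ = (18 + 9 + 10 + 10 + 10 + 21 + 11 + 16 + 12 + 13 + 18) / 11 = 148 / 11 = 13.4545
UCL = c̄ + 3√c̄ = 13.4545 + 3 × √13.4545 = 13.4545 + 3 × 3.6680 = 24.4587

24.459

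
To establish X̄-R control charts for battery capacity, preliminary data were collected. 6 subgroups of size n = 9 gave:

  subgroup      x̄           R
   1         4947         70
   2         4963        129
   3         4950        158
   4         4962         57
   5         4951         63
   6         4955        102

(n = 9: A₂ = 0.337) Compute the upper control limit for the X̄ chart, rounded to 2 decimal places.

X̄̄ = (4947 + 4963 + 4950 + 4962 + 4951 + 4955) / 6 = 29728.0000 / 6 = 4954.6667
R̄ = (70 + 129 + 158 + 57 + 63 + 102) / 6 = 579.0000 / 6 = 96.5000
UCL = X̄̄ + A₂·R̄ = 4954.6667 + 0.337 × 96.5000 = 4987.1872

4987.19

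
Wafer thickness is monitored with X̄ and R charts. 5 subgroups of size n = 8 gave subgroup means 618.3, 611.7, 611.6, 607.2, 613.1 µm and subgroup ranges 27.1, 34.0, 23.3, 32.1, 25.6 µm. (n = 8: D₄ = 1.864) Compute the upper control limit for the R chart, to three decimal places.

52.975

R̄ = (27.1 + 34.0 + 23.3 + 32.1 + 25.6) / 5 = 142.1000 / 5 = 28.4200
UCL_R = D₄·R̄ = 1.864 × 28.4200 = 52.9749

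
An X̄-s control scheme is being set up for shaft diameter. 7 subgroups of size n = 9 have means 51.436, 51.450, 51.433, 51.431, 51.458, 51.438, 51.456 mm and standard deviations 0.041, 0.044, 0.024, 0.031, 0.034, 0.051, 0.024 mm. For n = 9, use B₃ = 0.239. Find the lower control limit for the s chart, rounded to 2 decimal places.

s̄ = (0.041 + 0.044 + 0.024 + 0.031 + 0.034 + 0.051 + 0.024) / 7 = 0.0356
LCL_s = B₃·s̄ = 0.239 × 0.0356 = 0.0085

0.01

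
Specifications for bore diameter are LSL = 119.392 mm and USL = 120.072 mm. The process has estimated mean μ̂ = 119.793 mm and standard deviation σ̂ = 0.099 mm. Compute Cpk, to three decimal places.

Cpu = (USL − μ̂) / (3σ̂) = (120.072 − 119.793) / (3 × 0.099) = 0.9394; Cpl = (μ̂ − LSL) / (3σ̂) = (119.793 − 119.392) / (3 × 0.099) = 1.3502; Cpk = min(Cpu, Cpl) = 0.9394

0.939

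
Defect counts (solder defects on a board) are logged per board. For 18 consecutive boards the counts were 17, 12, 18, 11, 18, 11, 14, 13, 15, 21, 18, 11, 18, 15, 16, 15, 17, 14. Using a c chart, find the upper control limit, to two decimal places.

26.93

c̄ = (17 + 12 + 18 + 11 + 18 + 11 + 14 + 13 + 15 + 21 + 18 + 11 + 18 + 15 + 16 + 15 + 17 + 14) / 18 = 274 / 18 = 15.2222
UCL = c̄ + 3√c̄ = 15.2222 + 3 × √15.2222 = 15.2222 + 3 × 3.9016 = 26.9269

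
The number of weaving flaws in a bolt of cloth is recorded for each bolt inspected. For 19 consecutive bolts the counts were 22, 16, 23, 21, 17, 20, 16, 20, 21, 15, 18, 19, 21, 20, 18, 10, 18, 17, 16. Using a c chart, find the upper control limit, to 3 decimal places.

c̄ = (22 + 16 + 23 + 21 + 17 + 20 + 16 + 20 + 21 + 15 + 18 + 19 + 21 + 20 + 18 + 10 + 18 + 17 + 16) / 19 = 348 / 19 = 18.3158
UCL = c̄ + 3√c̄ = 18.3158 + 3 × √18.3158 = 18.3158 + 3 × 4.2797 = 31.1549

31.155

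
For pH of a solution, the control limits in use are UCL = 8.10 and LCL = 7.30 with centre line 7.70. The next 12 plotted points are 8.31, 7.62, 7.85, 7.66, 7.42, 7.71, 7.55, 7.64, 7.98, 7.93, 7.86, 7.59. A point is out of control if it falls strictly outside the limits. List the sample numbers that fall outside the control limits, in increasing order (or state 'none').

Compare each point to [7.30, 8.10]: sample 1 = 8.31 > UCL.

1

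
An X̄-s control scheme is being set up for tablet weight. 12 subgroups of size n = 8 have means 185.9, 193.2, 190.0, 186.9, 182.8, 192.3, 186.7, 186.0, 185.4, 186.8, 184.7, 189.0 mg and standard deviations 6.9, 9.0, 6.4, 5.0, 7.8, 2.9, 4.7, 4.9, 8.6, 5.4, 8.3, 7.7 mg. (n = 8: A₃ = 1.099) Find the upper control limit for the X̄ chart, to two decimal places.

194.58

X̄̄ = (185.9 + 193.2 + 190.0 + 186.9 + 182.8 + 192.3 + 186.7 + 186.0 + 185.4 + 186.8 + 184.7 + 189.0) / 12 = 187.4750
s̄ = (6.9 + 9.0 + 6.4 + 5.0 + 7.8 + 2.9 + 4.7 + 4.9 + 8.6 + 5.4 + 8.3 + 7.7) / 12 = 6.4667
UCL = X̄̄ + A₃·s̄ = 187.4750 + 1.099 × 6.4667 = 194.5819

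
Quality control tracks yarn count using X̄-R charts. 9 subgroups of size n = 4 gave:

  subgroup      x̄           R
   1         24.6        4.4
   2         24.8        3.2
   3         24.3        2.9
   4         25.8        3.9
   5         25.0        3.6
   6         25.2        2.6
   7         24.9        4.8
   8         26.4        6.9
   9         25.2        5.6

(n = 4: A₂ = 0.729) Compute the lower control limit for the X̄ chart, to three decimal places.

X̄̄ = (24.6 + 24.8 + 24.3 + 25.8 + 25.0 + 25.2 + 24.9 + 26.4 + 25.2) / 9 = 226.2000 / 9 = 25.1333
R̄ = (4.4 + 3.2 + 2.9 + 3.9 + 3.6 + 2.6 + 4.8 + 6.9 + 5.6) / 9 = 37.9000 / 9 = 4.2111
LCL = X̄̄ − A₂·R̄ = 25.1333 − 0.729 × 4.2111 = 22.0634

22.063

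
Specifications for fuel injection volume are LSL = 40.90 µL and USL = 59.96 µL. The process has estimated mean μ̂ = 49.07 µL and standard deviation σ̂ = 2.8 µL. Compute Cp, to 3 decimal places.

1.135

Cp = (USL − LSL) / (6σ̂) = (59.96 − 40.90) / (6 × 2.8) = 19.0600 / 16.8000 = 1.1345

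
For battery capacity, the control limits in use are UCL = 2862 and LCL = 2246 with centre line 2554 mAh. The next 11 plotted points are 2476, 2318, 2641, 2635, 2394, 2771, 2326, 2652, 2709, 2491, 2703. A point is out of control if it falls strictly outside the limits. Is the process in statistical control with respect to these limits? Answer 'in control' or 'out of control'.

in control

All 11 points lie within [2246, 2862].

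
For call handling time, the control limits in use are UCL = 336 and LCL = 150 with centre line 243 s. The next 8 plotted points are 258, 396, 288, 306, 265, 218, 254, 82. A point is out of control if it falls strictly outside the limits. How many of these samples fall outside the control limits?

Compare each point to [150, 336]: sample 2 = 396 > UCL; sample 8 = 82 < LCL.

2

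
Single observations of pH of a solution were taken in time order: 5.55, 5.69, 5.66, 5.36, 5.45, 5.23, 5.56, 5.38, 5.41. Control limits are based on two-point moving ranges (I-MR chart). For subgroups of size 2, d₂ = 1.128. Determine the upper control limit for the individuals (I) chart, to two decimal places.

5.92

X̄ = (5.55 + 5.69 + 5.66 + 5.36 + 5.45 + 5.23 + 5.56 + 5.38 + 5.41) / 9 = 5.4767
Moving ranges: 0.14, 0.03, 0.30, 0.09, 0.22, 0.33, 0.18, 0.03; M̄R̄ = 1.3200 / 8 = 0.1650
UCL = X̄ + 3·M̄R̄/d₂ = 5.4767 + 3 × 0.1650 / 1.128 = 5.9155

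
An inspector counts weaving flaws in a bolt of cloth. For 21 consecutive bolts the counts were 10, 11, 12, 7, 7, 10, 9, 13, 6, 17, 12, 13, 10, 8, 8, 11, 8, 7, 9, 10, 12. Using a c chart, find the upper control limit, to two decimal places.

c̄ = (10 + 11 + 12 + 7 + 7 + 10 + 9 + 13 + 6 + 17 + 12 + 13 + 10 + 8 + 8 + 11 + 8 + 7 + 9 + 10 + 12) / 21 = 210 / 21 = 10.0000
UCL = c̄ + 3√c̄ = 10.0000 + 3 × √10.0000 = 10.0000 + 3 × 3.1623 = 19.4868

19.49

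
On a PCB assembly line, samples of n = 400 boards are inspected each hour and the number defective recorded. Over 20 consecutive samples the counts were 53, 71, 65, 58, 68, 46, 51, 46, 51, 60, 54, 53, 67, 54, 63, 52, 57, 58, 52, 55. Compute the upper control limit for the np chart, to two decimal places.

77.63

p̄ = Σdᵢ / (k·n) = 1134 / (20 × 400) = 0.14175
UCL = np̄ + 3·√(np̄(1−p̄)) = 56.7000 + 3 × √(56.7000×0.85825) = 56.7000 + 3 × 6.9759 = 77.6276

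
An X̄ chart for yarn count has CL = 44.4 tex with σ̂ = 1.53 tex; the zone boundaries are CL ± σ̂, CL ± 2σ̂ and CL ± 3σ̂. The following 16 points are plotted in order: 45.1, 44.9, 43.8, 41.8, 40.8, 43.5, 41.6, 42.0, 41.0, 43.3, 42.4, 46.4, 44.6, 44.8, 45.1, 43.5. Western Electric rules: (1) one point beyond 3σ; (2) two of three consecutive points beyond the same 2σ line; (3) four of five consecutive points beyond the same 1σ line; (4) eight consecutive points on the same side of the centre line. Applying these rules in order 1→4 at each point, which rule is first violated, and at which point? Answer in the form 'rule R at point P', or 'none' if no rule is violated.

Zone of each point (C = within 1σ̂, B = 1σ̂–2σ̂, A = 2σ̂–3σ̂, * = beyond 3σ̂; sign = side of CL): 1:+C, 2:+C, 3:-C, 4:-B, 5:-A, 6:-C, 7:-B, 8:-B, 9:-A, 10:-C, 11:-B, 12:+B, 13:+C, 14:+C, 15:+C, 16:-C
Rule 3 (four of five consecutive points beyond the same 1σ limit) is satisfied at point 8.

rule 3 at point 8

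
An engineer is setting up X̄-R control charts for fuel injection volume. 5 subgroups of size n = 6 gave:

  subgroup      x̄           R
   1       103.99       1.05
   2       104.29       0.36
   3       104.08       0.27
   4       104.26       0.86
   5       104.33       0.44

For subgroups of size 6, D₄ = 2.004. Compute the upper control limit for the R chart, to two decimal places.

1.19

R̄ = (1.05 + 0.36 + 0.27 + 0.86 + 0.44) / 5 = 2.9800 / 5 = 0.5960
UCL_R = D₄·R̄ = 2.004 × 0.5960 = 1.1944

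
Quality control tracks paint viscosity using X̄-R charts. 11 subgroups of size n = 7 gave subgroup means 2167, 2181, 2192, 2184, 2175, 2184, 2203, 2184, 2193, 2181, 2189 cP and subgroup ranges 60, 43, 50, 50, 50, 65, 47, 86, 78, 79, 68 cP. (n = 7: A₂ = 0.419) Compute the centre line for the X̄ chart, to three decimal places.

2184.818

X̄̄ = (2167 + 2181 + 2192 + 2184 + 2175 + 2184 + 2203 + 2184 + 2193 + 2181 + 2189) / 11 = 24033.0000 / 11 = 2184.8182
CL = X̄̄ = 2184.8182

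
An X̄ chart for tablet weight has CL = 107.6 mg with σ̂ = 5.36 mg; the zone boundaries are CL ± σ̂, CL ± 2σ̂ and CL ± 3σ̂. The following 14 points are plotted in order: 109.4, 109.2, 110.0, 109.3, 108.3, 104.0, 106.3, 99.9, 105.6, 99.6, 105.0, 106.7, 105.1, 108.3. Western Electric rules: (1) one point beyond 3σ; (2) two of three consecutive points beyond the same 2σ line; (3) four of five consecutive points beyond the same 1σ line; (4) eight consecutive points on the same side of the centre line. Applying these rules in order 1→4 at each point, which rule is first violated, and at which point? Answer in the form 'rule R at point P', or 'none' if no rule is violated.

Zone of each point (C = within 1σ̂, B = 1σ̂–2σ̂, A = 2σ̂–3σ̂, * = beyond 3σ̂; sign = side of CL): 1:+C, 2:+C, 3:+C, 4:+C, 5:+C, 6:-C, 7:-C, 8:-B, 9:-C, 10:-B, 11:-C, 12:-C, 13:-C, 14:+C
Rule 4 (eight consecutive points on the same side of the centre line) is satisfied at point 13.

rule 4 at point 13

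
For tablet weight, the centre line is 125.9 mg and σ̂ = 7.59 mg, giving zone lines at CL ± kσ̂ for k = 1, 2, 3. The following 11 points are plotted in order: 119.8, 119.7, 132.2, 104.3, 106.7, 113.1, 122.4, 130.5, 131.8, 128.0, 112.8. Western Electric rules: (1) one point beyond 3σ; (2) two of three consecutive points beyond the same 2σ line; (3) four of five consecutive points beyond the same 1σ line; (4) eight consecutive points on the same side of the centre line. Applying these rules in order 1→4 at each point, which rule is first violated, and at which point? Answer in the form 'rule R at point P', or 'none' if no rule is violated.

Zone of each point (C = within 1σ̂, B = 1σ̂–2σ̂, A = 2σ̂–3σ̂, * = beyond 3σ̂; sign = side of CL): 1:-C, 2:-C, 3:+C, 4:-A, 5:-A, 6:-B, 7:-C, 8:+C, 9:+C, 10:+C, 11:-B
Rule 2 (two of three consecutive points beyond the same 2σ limit) is satisfied at point 5.

rule 2 at point 5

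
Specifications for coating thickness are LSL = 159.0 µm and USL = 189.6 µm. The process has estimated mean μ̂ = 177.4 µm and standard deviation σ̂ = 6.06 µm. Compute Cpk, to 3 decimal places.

0.671

Cpu = (USL − μ̂) / (3σ̂) = (189.6 − 177.4) / (3 × 6.06) = 0.6711; Cpl = (μ̂ − LSL) / (3σ̂) = (177.4 − 159.0) / (3 × 6.06) = 1.0121; Cpk = min(Cpu, Cpl) = 0.6711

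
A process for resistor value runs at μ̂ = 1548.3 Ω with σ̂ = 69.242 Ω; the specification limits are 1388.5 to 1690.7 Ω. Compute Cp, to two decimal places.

0.73

Cp = (USL − LSL) / (6σ̂) = (1690.7 − 1388.5) / (6 × 69.242) = 302.2000 / 415.4520 = 0.7274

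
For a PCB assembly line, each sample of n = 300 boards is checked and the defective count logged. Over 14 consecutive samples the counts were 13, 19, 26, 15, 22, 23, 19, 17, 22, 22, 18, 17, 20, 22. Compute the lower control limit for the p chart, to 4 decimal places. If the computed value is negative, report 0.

0.0226

p̄ = Σdᵢ / (k·n) = 275 / (14 × 300) = 0.06548
LCL = p̄ − 3·√(p̄(1−p̄)/n) = 0.06548 − 3 × 0.01428 = 0.02263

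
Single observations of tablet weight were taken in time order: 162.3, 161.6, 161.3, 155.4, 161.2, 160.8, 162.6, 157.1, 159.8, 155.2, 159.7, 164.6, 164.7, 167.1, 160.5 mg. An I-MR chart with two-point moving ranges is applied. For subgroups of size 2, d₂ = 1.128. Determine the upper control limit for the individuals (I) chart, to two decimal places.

X̄ = (162.3 + 161.6 + 161.3 + 155.4 + 161.2 + 160.8 + 162.6 + 157.1 + 159.8 + 155.2 + 159.7 + 164.6 + 164.7 + 167.1 + 160.5) / 15 = 160.9267
Moving ranges: 0.7, 0.3, 5.9, 5.8, 0.4, 1.8, 5.5, 2.7, 4.6, 4.5, 4.9, 0.1, 2.4, 6.6; M̄R̄ = 46.2000 / 14 = 3.3000
UCL = X̄ + 3·M̄R̄/d₂ = 160.9267 + 3 × 3.3000 / 1.128 = 169.7033

169.70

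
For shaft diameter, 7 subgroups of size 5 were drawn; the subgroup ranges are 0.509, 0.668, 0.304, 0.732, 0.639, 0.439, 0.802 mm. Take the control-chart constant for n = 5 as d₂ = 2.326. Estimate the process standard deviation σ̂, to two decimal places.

0.25

R̄ = (0.509 + 0.668 + 0.304 + 0.732 + 0.639 + 0.439 + 0.802) / 7 = 0.5847
σ̂ = R̄ / d₂ = 0.5847 / 2.326 = 0.2514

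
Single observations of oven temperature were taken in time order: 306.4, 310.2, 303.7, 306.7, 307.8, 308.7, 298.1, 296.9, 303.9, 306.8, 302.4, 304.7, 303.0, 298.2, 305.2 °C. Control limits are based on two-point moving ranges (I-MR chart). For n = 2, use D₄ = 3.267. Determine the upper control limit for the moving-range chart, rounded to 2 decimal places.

13.35

Moving ranges: 3.8, 6.5, 3.0, 1.1, 0.9, 10.6, 1.2, 7.0, 2.9, 4.4, 2.3, 1.7, 4.8, 7.0; M̄R̄ = 57.2000 / 14 = 4.0857
UCL_MR = D₄·M̄R̄ = 3.267 × 4.0857 = 13.3480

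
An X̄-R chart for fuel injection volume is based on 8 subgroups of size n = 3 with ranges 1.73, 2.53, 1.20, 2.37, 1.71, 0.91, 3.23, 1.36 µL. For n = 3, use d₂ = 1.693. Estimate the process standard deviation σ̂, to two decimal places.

1.11

R̄ = (1.73 + 2.53 + 1.20 + 2.37 + 1.71 + 0.91 + 3.23 + 1.36) / 8 = 1.8800
σ̂ = R̄ / d₂ = 1.8800 / 1.693 = 1.1105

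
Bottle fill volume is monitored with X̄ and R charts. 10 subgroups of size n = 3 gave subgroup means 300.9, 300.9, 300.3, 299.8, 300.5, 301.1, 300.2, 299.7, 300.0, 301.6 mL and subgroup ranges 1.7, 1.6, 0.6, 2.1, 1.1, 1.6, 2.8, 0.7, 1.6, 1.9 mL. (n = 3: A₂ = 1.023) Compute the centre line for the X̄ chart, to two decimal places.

300.50

X̄̄ = (300.9 + 300.9 + 300.3 + 299.8 + 300.5 + 301.1 + 300.2 + 299.7 + 300.0 + 301.6) / 10 = 3005.0000 / 10 = 300.5000
CL = X̄̄ = 300.5000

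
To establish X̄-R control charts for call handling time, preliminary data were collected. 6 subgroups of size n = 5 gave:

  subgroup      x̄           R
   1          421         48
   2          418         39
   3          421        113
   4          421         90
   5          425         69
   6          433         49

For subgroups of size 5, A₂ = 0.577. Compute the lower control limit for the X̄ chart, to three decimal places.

383.931

X̄̄ = (421 + 418 + 421 + 421 + 425 + 433) / 6 = 2539.0000 / 6 = 423.1667
R̄ = (48 + 39 + 113 + 90 + 69 + 49) / 6 = 408.0000 / 6 = 68.0000
LCL = X̄̄ − A₂·R̄ = 423.1667 − 0.577 × 68.0000 = 383.9307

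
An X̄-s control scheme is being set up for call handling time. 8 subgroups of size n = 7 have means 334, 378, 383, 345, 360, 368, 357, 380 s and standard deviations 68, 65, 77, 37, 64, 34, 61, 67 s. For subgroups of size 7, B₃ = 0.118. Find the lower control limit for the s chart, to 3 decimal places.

s̄ = (68 + 65 + 77 + 37 + 64 + 34 + 61 + 67) / 8 = 59.1250
LCL_s = B₃·s̄ = 0.118 × 59.1250 = 6.9768

6.977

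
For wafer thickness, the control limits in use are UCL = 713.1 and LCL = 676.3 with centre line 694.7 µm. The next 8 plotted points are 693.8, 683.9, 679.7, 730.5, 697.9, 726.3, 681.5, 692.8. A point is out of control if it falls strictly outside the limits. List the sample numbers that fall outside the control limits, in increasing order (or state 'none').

Compare each point to [676.3, 713.1]: sample 4 = 730.5 > UCL; sample 6 = 726.3 > UCL.

4, 6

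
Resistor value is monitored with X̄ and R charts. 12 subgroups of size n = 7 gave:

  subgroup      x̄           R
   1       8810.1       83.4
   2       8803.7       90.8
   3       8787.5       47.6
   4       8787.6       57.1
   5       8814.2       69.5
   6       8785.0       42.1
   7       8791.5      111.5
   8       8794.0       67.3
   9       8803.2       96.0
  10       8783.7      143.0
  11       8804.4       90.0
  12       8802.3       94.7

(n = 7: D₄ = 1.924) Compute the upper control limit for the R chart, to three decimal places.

159.211

R̄ = (83.4 + 90.8 + 47.6 + 57.1 + 69.5 + 42.1 + 111.5 + 67.3 + 96.0 + 143.0 + 90.0 + 94.7) / 12 = 993.0000 / 12 = 82.7500
UCL_R = D₄·R̄ = 1.924 × 82.7500 = 159.2110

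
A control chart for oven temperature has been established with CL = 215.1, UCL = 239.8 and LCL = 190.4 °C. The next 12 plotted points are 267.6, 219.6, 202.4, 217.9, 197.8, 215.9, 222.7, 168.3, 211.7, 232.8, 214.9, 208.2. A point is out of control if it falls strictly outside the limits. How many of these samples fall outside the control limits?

2

Compare each point to [190.4, 239.8]: sample 1 = 267.6 > UCL; sample 8 = 168.3 < LCL.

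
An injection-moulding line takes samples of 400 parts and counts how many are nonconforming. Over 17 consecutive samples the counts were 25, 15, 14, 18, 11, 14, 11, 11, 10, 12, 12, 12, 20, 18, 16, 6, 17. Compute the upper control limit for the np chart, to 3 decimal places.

25.351

p̄ = Σdᵢ / (k·n) = 242 / (17 × 400) = 0.03559
UCL = np̄ + 3·√(np̄(1−p̄)) = 14.2353 + 3 × √(14.2353×0.96441) = 14.2353 + 3 × 3.7052 = 25.3510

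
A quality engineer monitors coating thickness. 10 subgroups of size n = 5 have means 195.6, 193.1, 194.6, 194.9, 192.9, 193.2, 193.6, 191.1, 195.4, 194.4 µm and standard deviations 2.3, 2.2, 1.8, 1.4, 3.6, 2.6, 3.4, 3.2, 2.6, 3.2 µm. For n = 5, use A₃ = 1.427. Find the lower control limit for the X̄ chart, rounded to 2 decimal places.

X̄̄ = (195.6 + 193.1 + 194.6 + 194.9 + 192.9 + 193.2 + 193.6 + 191.1 + 195.4 + 194.4) / 10 = 193.8800
s̄ = (2.3 + 2.2 + 1.8 + 1.4 + 3.6 + 2.6 + 3.4 + 3.2 + 2.6 + 3.2) / 10 = 2.6300
LCL = X̄̄ − A₃·s̄ = 193.8800 − 1.427 × 2.6300 = 190.1270

190.13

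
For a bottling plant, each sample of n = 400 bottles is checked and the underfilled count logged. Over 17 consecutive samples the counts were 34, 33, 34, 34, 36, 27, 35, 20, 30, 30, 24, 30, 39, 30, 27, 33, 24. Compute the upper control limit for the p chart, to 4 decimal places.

p̄ = Σdᵢ / (k·n) = 520 / (17 × 400) = 0.07647
UCL = p̄ + 3·√(p̄(1−p̄)/n) = 0.07647 + 3 × √(0.07647×0.92353/400) = 0.07647 + 3 × 0.01329 = 0.11633

0.1163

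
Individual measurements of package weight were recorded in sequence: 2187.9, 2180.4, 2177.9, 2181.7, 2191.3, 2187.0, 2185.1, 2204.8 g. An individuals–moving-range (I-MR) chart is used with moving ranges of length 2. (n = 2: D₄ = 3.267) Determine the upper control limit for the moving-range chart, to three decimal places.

23.009

Moving ranges: 7.5, 2.5, 3.8, 9.6, 4.3, 1.9, 19.7; M̄R̄ = 49.3000 / 7 = 7.0429
UCL_MR = D₄·M̄R̄ = 3.267 × 7.0429 = 23.0090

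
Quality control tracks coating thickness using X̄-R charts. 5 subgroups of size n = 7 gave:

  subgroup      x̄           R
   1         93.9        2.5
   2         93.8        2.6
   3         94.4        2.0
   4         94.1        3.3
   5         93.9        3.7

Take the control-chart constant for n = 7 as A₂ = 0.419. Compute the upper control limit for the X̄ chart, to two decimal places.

95.20

X̄̄ = (93.9 + 93.8 + 94.4 + 94.1 + 93.9) / 5 = 470.1000 / 5 = 94.0200
R̄ = (2.5 + 2.6 + 2.0 + 3.3 + 3.7) / 5 = 14.1000 / 5 = 2.8200
UCL = X̄̄ + A₂·R̄ = 94.0200 + 0.419 × 2.8200 = 95.2016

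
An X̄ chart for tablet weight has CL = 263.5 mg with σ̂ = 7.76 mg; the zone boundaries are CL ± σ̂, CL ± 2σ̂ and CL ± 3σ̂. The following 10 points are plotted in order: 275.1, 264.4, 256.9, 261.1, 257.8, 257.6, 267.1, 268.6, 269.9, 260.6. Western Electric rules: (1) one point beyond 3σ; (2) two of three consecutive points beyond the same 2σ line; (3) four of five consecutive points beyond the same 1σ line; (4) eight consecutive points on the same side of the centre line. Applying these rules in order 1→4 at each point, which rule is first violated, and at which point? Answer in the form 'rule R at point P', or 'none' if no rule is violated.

none

Zone of each point (C = within 1σ̂, B = 1σ̂–2σ̂, A = 2σ̂–3σ̂, * = beyond 3σ̂; sign = side of CL): 1:+B, 2:+C, 3:-C, 4:-C, 5:-C, 6:-C, 7:+C, 8:+C, 9:+C, 10:-C
No rule fires across all 10 points.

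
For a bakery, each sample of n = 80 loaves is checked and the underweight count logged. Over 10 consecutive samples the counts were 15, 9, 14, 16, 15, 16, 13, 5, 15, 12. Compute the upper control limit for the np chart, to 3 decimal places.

p̄ = Σdᵢ / (k·n) = 130 / (10 × 80) = 0.16250
UCL = np̄ + 3·√(np̄(1−p̄)) = 13.0000 + 3 × √(13.0000×0.83750) = 13.0000 + 3 × 3.2996 = 22.8989

22.899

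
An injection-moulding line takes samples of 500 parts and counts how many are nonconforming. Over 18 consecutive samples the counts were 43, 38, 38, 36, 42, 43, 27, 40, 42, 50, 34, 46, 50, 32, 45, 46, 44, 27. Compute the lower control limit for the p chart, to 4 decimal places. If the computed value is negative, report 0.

p̄ = Σdᵢ / (k·n) = 723 / (18 × 500) = 0.08033
LCL = p̄ − 3·√(p̄(1−p̄)/n) = 0.08033 − 3 × 0.01216 = 0.04387

0.0439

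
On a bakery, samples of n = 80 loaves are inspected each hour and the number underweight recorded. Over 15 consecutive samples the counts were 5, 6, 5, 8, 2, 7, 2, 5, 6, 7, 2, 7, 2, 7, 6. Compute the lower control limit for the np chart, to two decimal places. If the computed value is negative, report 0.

p̄ = Σdᵢ / (k·n) = 77 / (15 × 80) = 0.06417
LCL = np̄ − 3·√(np̄(1−p̄)) = 5.1333 − 3 × 2.1918 = -1.4420 → 0 (negative, so LCL = 0)

0.00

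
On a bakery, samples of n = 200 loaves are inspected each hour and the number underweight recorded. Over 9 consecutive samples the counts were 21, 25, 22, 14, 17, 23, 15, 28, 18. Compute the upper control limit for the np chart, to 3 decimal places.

33.155

p̄ = Σdᵢ / (k·n) = 183 / (9 × 200) = 0.10167
UCL = np̄ + 3·√(np̄(1−p̄)) = 20.3333 + 3 × √(20.3333×0.89833) = 20.3333 + 3 × 4.2739 = 33.1550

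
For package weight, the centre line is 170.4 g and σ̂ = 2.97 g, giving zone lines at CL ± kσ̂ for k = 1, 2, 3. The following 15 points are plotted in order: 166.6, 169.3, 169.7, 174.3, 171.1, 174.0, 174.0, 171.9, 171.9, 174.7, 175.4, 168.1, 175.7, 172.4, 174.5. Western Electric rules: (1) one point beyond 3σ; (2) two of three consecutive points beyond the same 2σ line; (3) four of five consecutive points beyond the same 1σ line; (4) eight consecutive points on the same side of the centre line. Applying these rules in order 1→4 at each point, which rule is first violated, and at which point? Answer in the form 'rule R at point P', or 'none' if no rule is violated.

Zone of each point (C = within 1σ̂, B = 1σ̂–2σ̂, A = 2σ̂–3σ̂, * = beyond 3σ̂; sign = side of CL): 1:-B, 2:-C, 3:-C, 4:+B, 5:+C, 6:+B, 7:+B, 8:+C, 9:+C, 10:+B, 11:+B, 12:-C, 13:+B, 14:+C, 15:+B
Rule 4 (eight consecutive points on the same side of the centre line) is satisfied at point 11.

rule 4 at point 11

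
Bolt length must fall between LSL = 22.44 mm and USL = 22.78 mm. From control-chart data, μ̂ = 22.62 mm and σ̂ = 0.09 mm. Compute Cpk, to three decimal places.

Cpu = (USL − μ̂) / (3σ̂) = (22.78 − 22.62) / (3 × 0.09) = 0.5926; Cpl = (μ̂ − LSL) / (3σ̂) = (22.62 − 22.44) / (3 × 0.09) = 0.6667; Cpk = min(Cpu, Cpl) = 0.5926

0.593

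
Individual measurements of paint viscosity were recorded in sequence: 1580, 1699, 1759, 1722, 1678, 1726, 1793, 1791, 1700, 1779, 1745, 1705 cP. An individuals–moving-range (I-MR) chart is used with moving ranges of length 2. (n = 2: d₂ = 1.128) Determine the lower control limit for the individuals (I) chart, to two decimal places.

1572.94

X̄ = (1580 + 1699 + 1759 + 1722 + 1678 + 1726 + 1793 + 1791 + 1700 + 1779 + 1745 + 1705) / 12 = 1723.0833
Moving ranges: 119, 60, 37, 44, 48, 67, 2, 91, 79, 34, 40; M̄R̄ = 621.0000 / 11 = 56.4545
LCL = X̄ − 3·M̄R̄/d₂ = 1723.0833 − 3 × 56.4545 / 1.128 = 1572.9383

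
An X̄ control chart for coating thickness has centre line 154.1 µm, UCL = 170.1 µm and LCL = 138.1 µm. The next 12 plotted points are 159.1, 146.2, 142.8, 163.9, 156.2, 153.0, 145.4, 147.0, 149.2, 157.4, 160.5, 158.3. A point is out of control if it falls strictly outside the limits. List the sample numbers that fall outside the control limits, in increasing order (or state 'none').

All 12 points lie within [138.1, 170.1].

none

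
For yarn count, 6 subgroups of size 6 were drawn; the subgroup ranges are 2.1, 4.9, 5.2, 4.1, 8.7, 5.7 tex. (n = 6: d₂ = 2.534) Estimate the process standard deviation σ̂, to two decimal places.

R̄ = (2.1 + 4.9 + 5.2 + 4.1 + 8.7 + 5.7) / 6 = 5.1167
σ̂ = R̄ / d₂ = 5.1167 / 2.534 = 2.0192

2.02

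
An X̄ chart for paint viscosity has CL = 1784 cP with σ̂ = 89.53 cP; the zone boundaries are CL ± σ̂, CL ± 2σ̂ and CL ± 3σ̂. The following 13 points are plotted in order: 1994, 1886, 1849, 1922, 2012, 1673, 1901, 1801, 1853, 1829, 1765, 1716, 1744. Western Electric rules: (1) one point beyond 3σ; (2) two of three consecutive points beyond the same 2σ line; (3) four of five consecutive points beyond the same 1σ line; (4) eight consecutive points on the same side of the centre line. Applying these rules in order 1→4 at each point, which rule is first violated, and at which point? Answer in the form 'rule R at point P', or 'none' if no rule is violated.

rule 3 at point 5

Zone of each point (C = within 1σ̂, B = 1σ̂–2σ̂, A = 2σ̂–3σ̂, * = beyond 3σ̂; sign = side of CL): 1:+A, 2:+B, 3:+C, 4:+B, 5:+A, 6:-B, 7:+B, 8:+C, 9:+C, 10:+C, 11:-C, 12:-C, 13:-C
Rule 3 (four of five consecutive points beyond the same 1σ limit) is satisfied at point 5.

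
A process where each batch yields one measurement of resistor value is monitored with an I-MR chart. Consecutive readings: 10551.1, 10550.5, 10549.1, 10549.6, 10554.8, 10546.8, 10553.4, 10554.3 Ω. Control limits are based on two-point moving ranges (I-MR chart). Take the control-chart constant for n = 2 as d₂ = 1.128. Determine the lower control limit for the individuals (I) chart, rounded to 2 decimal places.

X̄ = (10551.1 + 10550.5 + 10549.1 + 10549.6 + 10554.8 + 10546.8 + 10553.4 + 10554.3) / 8 = 10551.2000
Moving ranges: 0.6, 1.4, 0.5, 5.2, 8.0, 6.6, 0.9; M̄R̄ = 23.2000 / 7 = 3.3143
LCL = X̄ − 3·M̄R̄/d₂ = 10551.2000 − 3 × 3.3143 / 1.128 = 10542.3854

10542.39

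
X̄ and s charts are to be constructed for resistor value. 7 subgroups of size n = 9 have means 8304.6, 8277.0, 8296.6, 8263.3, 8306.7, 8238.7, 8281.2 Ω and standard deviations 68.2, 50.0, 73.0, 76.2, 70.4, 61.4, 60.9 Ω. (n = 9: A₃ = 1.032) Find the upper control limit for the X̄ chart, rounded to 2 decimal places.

X̄̄ = (8304.6 + 8277.0 + 8296.6 + 8263.3 + 8306.7 + 8238.7 + 8281.2) / 7 = 8281.1571
s̄ = (68.2 + 50.0 + 73.0 + 76.2 + 70.4 + 61.4 + 60.9) / 7 = 65.7286
UCL = X̄̄ + A₃·s̄ = 8281.1571 + 1.032 × 65.7286 = 8348.9890

8348.99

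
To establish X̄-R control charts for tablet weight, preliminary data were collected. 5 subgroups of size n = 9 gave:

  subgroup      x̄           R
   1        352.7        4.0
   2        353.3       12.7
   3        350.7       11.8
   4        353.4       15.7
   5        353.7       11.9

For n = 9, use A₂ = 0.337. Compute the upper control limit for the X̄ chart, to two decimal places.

356.54

X̄̄ = (352.7 + 353.3 + 350.7 + 353.4 + 353.7) / 5 = 1763.8000 / 5 = 352.7600
R̄ = (4.0 + 12.7 + 11.8 + 15.7 + 11.9) / 5 = 56.1000 / 5 = 11.2200
UCL = X̄̄ + A₂·R̄ = 352.7600 + 0.337 × 11.2200 = 356.5411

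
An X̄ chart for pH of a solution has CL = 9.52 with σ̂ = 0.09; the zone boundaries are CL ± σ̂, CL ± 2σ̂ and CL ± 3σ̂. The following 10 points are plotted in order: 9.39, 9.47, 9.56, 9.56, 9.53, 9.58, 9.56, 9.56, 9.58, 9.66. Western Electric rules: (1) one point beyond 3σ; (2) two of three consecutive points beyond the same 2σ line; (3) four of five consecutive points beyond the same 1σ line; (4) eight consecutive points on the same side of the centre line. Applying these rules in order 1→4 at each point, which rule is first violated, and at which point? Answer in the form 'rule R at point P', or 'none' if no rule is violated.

rule 4 at point 10

Zone of each point (C = within 1σ̂, B = 1σ̂–2σ̂, A = 2σ̂–3σ̂, * = beyond 3σ̂; sign = side of CL): 1:-B, 2:-C, 3:+C, 4:+C, 5:+C, 6:+C, 7:+C, 8:+C, 9:+C, 10:+B
Rule 4 (eight consecutive points on the same side of the centre line) is satisfied at point 10.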